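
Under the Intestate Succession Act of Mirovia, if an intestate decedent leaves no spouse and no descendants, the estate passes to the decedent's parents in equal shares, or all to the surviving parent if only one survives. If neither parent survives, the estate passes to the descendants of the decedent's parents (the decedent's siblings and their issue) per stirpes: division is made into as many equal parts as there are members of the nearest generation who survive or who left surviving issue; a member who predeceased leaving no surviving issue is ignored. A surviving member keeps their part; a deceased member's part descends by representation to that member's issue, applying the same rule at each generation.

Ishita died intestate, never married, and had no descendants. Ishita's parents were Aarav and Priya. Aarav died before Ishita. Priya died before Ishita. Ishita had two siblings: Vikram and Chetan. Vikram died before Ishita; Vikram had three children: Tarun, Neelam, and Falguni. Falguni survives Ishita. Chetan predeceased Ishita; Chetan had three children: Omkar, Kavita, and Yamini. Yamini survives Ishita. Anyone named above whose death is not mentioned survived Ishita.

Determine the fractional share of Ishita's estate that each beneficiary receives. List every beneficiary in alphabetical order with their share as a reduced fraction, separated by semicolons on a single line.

Neither parent survives and there are no descendants, so the estate passes to Ishita's siblings and their issue per stirpes.
The estate is divided into 2 equal shares of 1/2 among Vikram, Chetan.
Vikram predeceased; the 1/2 allotted to Vikram's branch passes to Vikram's issue by representation.
The 1/2 is divided into 3 equal shares of 1/6 among Tarun, Neelam, Falguni.
Tarun is living and takes 1/6.
Neelam is living and takes 1/6.
Falguni is living and takes 1/6.
Chetan predeceased; the 1/2 allotted to Chetan's branch passes to Chetan's issue by representation.
The 1/2 is divided into 3 equal shares of 1/6 among Omkar, Kavita, Yamini.
Omkar is living and takes 1/6.
Kavita is living and takes 1/6.
Yamini is living and takes 1/6.

Falguni 1/6; Kavita 1/6; Neelam 1/6; Omkar 1/6; Tarun 1/6; Yamini 1/6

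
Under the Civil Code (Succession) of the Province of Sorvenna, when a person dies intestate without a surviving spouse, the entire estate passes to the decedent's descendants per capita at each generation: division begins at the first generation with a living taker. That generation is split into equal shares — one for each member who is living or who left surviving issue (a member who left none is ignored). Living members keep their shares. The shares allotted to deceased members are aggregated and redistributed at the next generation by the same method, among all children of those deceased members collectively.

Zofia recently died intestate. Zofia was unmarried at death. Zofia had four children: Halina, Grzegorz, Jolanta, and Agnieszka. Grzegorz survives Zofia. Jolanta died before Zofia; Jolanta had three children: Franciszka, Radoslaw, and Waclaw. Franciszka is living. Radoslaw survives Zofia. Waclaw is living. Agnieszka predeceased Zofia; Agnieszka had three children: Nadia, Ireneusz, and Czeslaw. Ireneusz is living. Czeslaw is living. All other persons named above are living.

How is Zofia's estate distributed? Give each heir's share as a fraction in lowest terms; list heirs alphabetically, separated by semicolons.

There is no surviving spouse, so the entire estate passes to Zofia's descendants per capita at each generation.
At generation 1 (Halina, Grzegorz, Jolanta, Agnieszka) there are 4 shares of (1)/4 = 1/4 each.
Living: Halina and Grzegorz — each takes 1/4.
Deceased: Jolanta and Agnieszka. Their combined 1/2 is pooled and carried to generation 2.
At generation 2 (Franciszka, Radoslaw, Waclaw, Nadia, Ireneusz, Czeslaw) there are 6 shares of (1/2)/6 = 1/12 each.
Living: Franciszka, Radoslaw, Waclaw, Nadia, Ireneusz, and Czeslaw — each takes 1/12.

Czeslaw 1/12; Franciszka 1/12; Grzegorz 1/4; Halina 1/4; Ireneusz 1/12; Nadia 1/12; Radoslaw 1/12; Waclaw 1/12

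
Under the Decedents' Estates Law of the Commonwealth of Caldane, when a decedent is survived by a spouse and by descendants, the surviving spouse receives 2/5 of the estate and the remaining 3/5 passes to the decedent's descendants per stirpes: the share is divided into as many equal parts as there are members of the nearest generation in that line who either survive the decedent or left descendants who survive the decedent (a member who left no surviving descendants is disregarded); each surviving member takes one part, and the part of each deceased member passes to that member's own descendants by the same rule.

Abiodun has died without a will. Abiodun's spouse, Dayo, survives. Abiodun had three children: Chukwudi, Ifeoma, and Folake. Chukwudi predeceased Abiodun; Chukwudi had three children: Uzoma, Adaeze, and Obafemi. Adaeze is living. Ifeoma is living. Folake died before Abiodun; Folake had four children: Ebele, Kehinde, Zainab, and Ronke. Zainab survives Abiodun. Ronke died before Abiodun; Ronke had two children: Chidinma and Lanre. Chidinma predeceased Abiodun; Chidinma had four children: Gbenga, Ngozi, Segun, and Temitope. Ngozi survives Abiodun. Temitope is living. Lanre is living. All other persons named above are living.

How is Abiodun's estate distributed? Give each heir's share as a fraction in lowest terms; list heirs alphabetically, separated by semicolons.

Dayo, as surviving spouse, takes 2/5.
The remaining 3/5 passes to Abiodun's descendants per stirpes.
The 3/5 is divided into 3 equal shares of 1/5 among Chukwudi, Ifeoma, Folake.
Chukwudi predeceased; the 1/5 allotted to Chukwudi's branch passes to Chukwudi's issue by representation.
The 1/5 is divided into 3 equal shares of 1/15 among Uzoma, Adaeze, Obafemi.
Uzoma is living and takes 1/15.
Adaeze is living and takes 1/15.
Obafemi is living and takes 1/15.
Ifeoma is living and takes 1/5.
Folake predeceased; the 1/5 allotted to Folake's branch passes to Folake's issue by representation.
The 1/5 is divided into 4 equal shares of 1/20 among Ebele, Kehinde, Zainab, Ronke.
Ebele is living and takes 1/20.
Kehinde is living and takes 1/20.
Zainab is living and takes 1/20.
Ronke predeceased; the 1/20 allotted to Ronke's branch passes to Ronke's issue by representation.
The 1/20 is divided into 2 equal shares of 1/40 among Chidinma, Lanre.
Chidinma predeceased; the 1/40 allotted to Chidinma's branch passes to Chidinma's issue by representation.
The 1/40 is divided into 4 equal shares of 1/160 among Gbenga, Ngozi, Segun, Temitope.
Gbenga is living and takes 1/160.
Ngozi is living and takes 1/160.
Segun is living and takes 1/160.
Temitope is living and takes 1/160.
Lanre is living and takes 1/40.

Adaeze 1/15; Dayo 2/5; Ebele 1/20; Gbenga 1/160; Ifeoma 1/5; Kehinde 1/20; Lanre 1/40; Ngozi 1/160; Obafemi 1/15; Segun 1/160; Temitope 1/160; Uzoma 1/15; Zainab 1/20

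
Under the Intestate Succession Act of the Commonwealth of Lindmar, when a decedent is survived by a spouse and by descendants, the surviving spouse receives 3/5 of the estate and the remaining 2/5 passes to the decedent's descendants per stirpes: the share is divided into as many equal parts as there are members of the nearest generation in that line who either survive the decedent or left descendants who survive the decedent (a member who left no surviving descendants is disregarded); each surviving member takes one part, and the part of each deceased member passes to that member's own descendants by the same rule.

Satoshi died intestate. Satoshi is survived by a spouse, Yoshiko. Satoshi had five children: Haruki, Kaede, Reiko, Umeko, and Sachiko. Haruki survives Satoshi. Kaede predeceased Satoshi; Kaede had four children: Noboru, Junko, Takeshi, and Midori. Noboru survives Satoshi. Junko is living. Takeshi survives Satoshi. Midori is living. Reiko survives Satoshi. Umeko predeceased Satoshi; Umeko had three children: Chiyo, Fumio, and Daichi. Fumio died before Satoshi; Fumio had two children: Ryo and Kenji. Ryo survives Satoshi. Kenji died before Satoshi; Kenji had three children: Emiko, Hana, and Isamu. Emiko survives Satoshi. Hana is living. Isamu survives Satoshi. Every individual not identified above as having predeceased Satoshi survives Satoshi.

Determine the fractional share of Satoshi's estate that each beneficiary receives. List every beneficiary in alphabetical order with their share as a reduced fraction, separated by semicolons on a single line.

Yoshiko, as surviving spouse, takes 3/5.
The remaining 2/5 passes to Satoshi's descendants per stirpes.
The 2/5 is divided into 5 equal shares of 2/25 among Haruki, Kaede, Reiko, Umeko, Sachiko.
Haruki is living and takes 2/25.
Kaede predeceased; the 2/25 allotted to Kaede's branch passes to Kaede's issue by representation.
The 2/25 is divided into 4 equal shares of 1/50 among Noboru, Junko, Takeshi, Midori.
Noboru is living and takes 1/50.
Junko is living and takes 1/50.
Takeshi is living and takes 1/50.
Midori is living and takes 1/50.
Reiko is living and takes 2/25.
Umeko predeceased; the 2/25 allotted to Umeko's branch passes to Umeko's issue by representation.
The 2/25 is divided into 3 equal shares of 2/75 among Chiyo, Fumio, Daichi.
Chiyo is living and takes 2/75.
Fumio predeceased; the 2/75 allotted to Fumio's branch passes to Fumio's issue by representation.
The 2/75 is divided into 2 equal shares of 1/75 among Ryo, Kenji.
Ryo is living and takes 1/75.
Kenji predeceased; the 1/75 allotted to Kenji's branch passes to Kenji's issue by representation.
The 1/75 is divided into 3 equal shares of 1/225 among Emiko, Hana, Isamu.
Emiko is living and takes 1/225.
Hana is living and takes 1/225.
Isamu is living and takes 1/225.
Daichi is living and takes 2/75.
Sachiko is living and takes 2/25.

Chiyo 2/75; Daichi 2/75; Emiko 1/225; Hana 1/225; Haruki 2/25; Isamu 1/225; Junko 1/50; Midori 1/50; Noboru 1/50; Reiko 2/25; Ryo 1/75; Sachiko 2/25; Takeshi 1/50; Yoshiko 3/5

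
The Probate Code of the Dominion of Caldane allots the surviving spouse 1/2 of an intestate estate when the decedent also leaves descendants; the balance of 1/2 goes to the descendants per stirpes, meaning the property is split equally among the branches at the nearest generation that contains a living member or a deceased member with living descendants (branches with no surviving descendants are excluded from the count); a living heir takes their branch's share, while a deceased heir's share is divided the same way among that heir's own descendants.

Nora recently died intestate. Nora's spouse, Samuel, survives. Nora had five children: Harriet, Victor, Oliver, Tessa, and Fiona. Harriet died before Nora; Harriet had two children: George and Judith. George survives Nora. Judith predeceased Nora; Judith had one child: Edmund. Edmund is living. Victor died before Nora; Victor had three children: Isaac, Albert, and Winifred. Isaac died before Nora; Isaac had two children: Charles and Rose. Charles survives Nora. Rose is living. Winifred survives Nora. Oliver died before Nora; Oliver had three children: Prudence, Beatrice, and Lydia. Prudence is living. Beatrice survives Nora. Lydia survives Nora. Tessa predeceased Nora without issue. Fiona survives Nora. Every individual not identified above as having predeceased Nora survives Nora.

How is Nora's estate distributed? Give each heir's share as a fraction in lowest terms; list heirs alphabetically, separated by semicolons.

Albert 1/24; Beatrice 1/24; Charles 1/48; Edmund 1/16; Fiona 1/8; George 1/16; Lydia 1/24; Prudence 1/24; Rose 1/48; Samuel 1/2; Winifred 1/24

Samuel, as surviving spouse, takes 1/2.
The remaining 1/2 passes to Nora's descendants per stirpes.
Tessa left no surviving issue, so that branch lapses and is disregarded.
The 1/2 is divided into 4 equal shares of 1/8 among Harriet, Victor, Oliver, Fiona.
Harriet predeceased; the 1/8 allotted to Harriet's branch passes to Harriet's issue by representation.
The 1/8 is divided into 2 equal shares of 1/16 among George, Judith.
George is living and takes 1/16.
Judith predeceased; the 1/16 allotted to Judith's branch passes to Judith's issue by representation.
Edmund is the sole taker at this level and receives the full 1/16.
Victor predeceased; the 1/8 allotted to Victor's branch passes to Victor's issue by representation.
The 1/8 is divided into 3 equal shares of 1/24 among Isaac, Albert, Winifred.
Isaac predeceased; the 1/24 allotted to Isaac's branch passes to Isaac's issue by representation.
The 1/24 is divided into 2 equal shares of 1/48 among Charles, Rose.
Charles is living and takes 1/48.
Rose is living and takes 1/48.
Albert is living and takes 1/24.
Winifred is living and takes 1/24.
Oliver predeceased; the 1/8 allotted to Oliver's branch passes to Oliver's issue by representation.
The 1/8 is divided into 3 equal shares of 1/24 among Prudence, Beatrice, Lydia.
Prudence is living and takes 1/24.
Beatrice is living and takes 1/24.
Lydia is living and takes 1/24.
Fiona is living and takes 1/8.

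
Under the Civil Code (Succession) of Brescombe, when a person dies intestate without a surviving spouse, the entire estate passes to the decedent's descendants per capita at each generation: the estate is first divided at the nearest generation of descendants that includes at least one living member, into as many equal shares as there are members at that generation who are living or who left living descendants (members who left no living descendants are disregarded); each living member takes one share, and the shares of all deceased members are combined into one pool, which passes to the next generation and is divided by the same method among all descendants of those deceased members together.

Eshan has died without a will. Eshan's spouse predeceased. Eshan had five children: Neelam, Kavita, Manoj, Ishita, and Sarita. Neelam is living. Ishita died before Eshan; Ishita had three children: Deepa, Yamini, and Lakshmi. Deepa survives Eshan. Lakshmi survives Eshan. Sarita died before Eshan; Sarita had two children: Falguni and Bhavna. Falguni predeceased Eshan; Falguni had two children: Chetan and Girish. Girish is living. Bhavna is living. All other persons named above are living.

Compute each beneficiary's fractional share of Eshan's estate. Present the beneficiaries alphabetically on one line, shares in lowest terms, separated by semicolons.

There is no surviving spouse, so the entire estate passes to Eshan's descendants per capita at each generation.
At generation 1 (Neelam, Kavita, Manoj, Ishita, Sarita) there are 5 shares of (1)/5 = 1/5 each.
Living: Neelam, Kavita, and Manoj — each takes 1/5.
Deceased: Ishita and Sarita. Their combined 2/5 is pooled and carried to generation 2.
At generation 2 (Deepa, Yamini, Lakshmi, Falguni, Bhavna) there are 5 shares of (2/5)/5 = 2/25 each.
Living: Deepa, Yamini, Lakshmi, and Bhavna — each takes 2/25.
Deceased: Falguni. That 2/25 share is carried to generation 3.
At generation 3 (Chetan, Girish) there are 2 shares of (2/25)/2 = 1/25 each.
Living: Chetan and Girish — each takes 1/25.

Bhavna 2/25; Chetan 1/25; Deepa 2/25; Girish 1/25; Kavita 1/5; Lakshmi 2/25; Manoj 1/5; Neelam 1/5; Yamini 2/25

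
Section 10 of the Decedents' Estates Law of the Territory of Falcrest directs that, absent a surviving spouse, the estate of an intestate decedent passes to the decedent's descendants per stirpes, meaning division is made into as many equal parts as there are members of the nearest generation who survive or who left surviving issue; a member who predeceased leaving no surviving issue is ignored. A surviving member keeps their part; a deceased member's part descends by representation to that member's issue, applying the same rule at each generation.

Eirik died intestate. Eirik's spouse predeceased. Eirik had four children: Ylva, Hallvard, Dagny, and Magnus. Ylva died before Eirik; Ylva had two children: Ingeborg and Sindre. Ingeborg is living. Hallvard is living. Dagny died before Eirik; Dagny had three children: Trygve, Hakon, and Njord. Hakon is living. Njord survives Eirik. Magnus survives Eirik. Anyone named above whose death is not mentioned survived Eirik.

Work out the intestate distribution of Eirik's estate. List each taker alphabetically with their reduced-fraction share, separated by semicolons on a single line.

Hakon 1/12; Hallvard 1/4; Ingeborg 1/8; Magnus 1/4; Njord 1/12; Sindre 1/8; Trygve 1/12

There is no surviving spouse, so the entire estate passes to Eirik's descendants per stirpes.
The estate is divided into 4 equal shares of 1/4 among Ylva, Hallvard, Dagny, Magnus.
Ylva predeceased; the 1/4 allotted to Ylva's branch passes to Ylva's issue by representation.
The 1/4 is divided into 2 equal shares of 1/8 among Ingeborg, Sindre.
Ingeborg is living and takes 1/8.
Sindre is living and takes 1/8.
Hallvard is living and takes 1/4.
Dagny predeceased; the 1/4 allotted to Dagny's branch passes to Dagny's issue by representation.
The 1/4 is divided into 3 equal shares of 1/12 among Trygve, Hakon, Njord.
Trygve is living and takes 1/12.
Hakon is living and takes 1/12.
Njord is living and takes 1/12.
Magnus is living and takes 1/4.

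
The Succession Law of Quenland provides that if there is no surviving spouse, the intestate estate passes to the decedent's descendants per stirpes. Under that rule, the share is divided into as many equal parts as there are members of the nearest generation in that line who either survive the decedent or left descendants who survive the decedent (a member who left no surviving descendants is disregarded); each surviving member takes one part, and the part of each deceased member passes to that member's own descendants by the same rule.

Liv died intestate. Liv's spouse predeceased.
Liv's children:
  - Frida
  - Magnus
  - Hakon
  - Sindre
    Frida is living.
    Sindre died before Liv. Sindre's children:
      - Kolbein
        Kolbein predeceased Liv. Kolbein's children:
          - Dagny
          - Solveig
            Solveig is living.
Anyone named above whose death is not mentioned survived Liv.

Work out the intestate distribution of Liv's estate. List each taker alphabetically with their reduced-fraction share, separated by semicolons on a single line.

There is no surviving spouse, so the entire estate passes to Liv's descendants per stirpes.
The estate is divided into 4 equal shares of 1/4 among Frida, Magnus, Hakon, Sindre.
Frida is living and takes 1/4.
Magnus is living and takes 1/4.
Hakon is living and takes 1/4.
Sindre predeceased; the 1/4 allotted to Sindre's branch passes to Sindre's issue by representation.
Kolbein's line is the sole branch at this level, so the full 1/4 passes to Kolbein's issue by representation.
The 1/4 is divided into 2 equal shares of 1/8 among Dagny, Solveig.
Dagny is living and takes 1/8.
Solveig is living and takes 1/8.

Dagny 1/8; Frida 1/4; Hakon 1/4; Magnus 1/4; Solveig 1/8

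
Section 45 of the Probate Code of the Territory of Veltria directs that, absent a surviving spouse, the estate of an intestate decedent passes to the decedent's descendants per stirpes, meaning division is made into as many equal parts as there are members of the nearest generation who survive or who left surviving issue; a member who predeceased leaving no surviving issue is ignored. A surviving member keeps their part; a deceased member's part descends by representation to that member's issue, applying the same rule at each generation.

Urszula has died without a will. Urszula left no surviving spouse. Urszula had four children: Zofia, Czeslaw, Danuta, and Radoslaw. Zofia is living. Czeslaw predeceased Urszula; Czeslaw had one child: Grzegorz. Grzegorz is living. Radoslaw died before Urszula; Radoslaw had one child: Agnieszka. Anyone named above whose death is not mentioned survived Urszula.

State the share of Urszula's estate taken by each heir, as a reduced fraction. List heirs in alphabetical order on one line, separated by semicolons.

There is no surviving spouse, so the entire estate passes to Urszula's descendants per stirpes.
The estate is divided into 4 equal shares of 1/4 among Zofia, Czeslaw, Danuta, Radoslaw.
Zofia is living and takes 1/4.
Czeslaw predeceased; the 1/4 allotted to Czeslaw's branch passes to Czeslaw's issue by representation.
Grzegorz is the sole taker at this level and receives the full 1/4.
Danuta is living and takes 1/4.
Radoslaw predeceased; the 1/4 allotted to Radoslaw's branch passes to Radoslaw's issue by representation.
Agnieszka is the sole taker at this level and receives the full 1/4.

Agnieszka 1/4; Danuta 1/4; Grzegorz 1/4; Zofia 1/4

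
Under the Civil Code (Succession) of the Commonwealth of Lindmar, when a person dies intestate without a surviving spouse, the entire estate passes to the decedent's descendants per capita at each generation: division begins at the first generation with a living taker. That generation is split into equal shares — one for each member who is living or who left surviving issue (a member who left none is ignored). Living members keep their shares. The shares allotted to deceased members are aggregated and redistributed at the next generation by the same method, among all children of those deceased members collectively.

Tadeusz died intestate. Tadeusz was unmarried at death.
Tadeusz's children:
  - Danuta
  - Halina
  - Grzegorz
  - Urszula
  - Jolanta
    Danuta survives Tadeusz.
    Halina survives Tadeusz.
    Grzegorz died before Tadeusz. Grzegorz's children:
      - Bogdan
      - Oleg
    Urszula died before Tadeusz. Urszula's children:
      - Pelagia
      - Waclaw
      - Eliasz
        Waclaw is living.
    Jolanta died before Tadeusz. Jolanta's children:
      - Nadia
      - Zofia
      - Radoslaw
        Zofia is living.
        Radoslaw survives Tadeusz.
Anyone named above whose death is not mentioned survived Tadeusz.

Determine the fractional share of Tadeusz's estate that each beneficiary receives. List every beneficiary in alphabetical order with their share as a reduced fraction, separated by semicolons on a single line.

There is no surviving spouse, so the entire estate passes to Tadeusz's descendants per capita at each generation.
At generation 1 (Danuta, Halina, Grzegorz, Urszula, Jolanta) there are 5 shares of (1)/5 = 1/5 each.
Living: Danuta and Halina — each takes 1/5.
Deceased: Grzegorz, Urszula, and Jolanta. Their combined 3/5 is pooled and carried to generation 2.
At generation 2 (Bogdan, Oleg, Pelagia, Waclaw, Eliasz, Nadia, Zofia, Radoslaw) there are 8 shares of (3/5)/8 = 3/40 each.
Living: Bogdan, Oleg, Pelagia, Waclaw, Eliasz, Nadia, Zofia, and Radoslaw — each takes 3/40.

Bogdan 3/40; Danuta 1/5; Eliasz 3/40; Halina 1/5; Nadia 3/40; Oleg 3/40; Pelagia 3/40; Radoslaw 3/40; Waclaw 3/40; Zofia 3/40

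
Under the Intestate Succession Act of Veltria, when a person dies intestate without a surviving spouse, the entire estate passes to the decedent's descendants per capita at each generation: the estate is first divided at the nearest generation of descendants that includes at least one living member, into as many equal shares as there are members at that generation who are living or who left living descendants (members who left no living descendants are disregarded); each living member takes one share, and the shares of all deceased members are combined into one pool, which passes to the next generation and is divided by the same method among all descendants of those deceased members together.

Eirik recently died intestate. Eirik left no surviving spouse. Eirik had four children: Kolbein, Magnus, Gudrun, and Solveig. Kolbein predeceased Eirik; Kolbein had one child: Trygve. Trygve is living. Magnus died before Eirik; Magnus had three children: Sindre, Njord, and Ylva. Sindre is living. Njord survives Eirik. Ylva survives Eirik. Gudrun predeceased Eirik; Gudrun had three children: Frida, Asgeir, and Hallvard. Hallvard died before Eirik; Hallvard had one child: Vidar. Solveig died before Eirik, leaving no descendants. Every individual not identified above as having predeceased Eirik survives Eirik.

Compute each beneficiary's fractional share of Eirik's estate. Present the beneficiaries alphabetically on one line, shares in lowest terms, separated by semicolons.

Asgeir 1/7; Frida 1/7; Njord 1/7; Sindre 1/7; Trygve 1/7; Vidar 1/7; Ylva 1/7

There is no surviving spouse, so the entire estate passes to Eirik's descendants per capita at each generation.
No one at generation 1 (Kolbein, Magnus, Gudrun) is living; moving to the next generation.
At generation 2 (Trygve, Sindre, Njord, Ylva, Frida, Asgeir, Hallvard) there are 7 shares of (1)/7 = 1/7 each.
Living: Trygve, Sindre, Njord, Ylva, Frida, and Asgeir — each takes 1/7.
Deceased: Hallvard. That 1/7 share is carried to generation 3.
At generation 3 (Vidar) there are 1 shares of (1/7)/1 = 1/7 each.
Living: Vidar — each takes 1/7.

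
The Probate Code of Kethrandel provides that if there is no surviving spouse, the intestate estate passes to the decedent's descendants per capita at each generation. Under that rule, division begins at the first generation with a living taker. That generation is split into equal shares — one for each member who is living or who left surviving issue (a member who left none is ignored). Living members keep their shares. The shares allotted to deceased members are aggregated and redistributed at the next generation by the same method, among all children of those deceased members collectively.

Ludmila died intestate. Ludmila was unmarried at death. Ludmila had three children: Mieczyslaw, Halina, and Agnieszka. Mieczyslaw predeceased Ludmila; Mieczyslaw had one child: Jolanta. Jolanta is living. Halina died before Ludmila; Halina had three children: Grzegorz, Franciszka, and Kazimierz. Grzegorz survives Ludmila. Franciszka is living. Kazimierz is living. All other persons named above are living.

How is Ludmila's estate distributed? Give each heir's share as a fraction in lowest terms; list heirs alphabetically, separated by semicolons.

There is no surviving spouse, so the entire estate passes to Ludmila's descendants per capita at each generation.
At generation 1 (Mieczyslaw, Halina, Agnieszka) there are 3 shares of (1)/3 = 1/3 each.
Living: Agnieszka — each takes 1/3.
Deceased: Mieczyslaw and Halina. Their combined 2/3 is pooled and carried to generation 2.
At generation 2 (Jolanta, Grzegorz, Franciszka, Kazimierz) there are 4 shares of (2/3)/4 = 1/6 each.
Living: Jolanta, Grzegorz, Franciszka, and Kazimierz — each takes 1/6.

Agnieszka 1/3; Franciszka 1/6; Grzegorz 1/6; Jolanta 1/6; Kazimierz 1/6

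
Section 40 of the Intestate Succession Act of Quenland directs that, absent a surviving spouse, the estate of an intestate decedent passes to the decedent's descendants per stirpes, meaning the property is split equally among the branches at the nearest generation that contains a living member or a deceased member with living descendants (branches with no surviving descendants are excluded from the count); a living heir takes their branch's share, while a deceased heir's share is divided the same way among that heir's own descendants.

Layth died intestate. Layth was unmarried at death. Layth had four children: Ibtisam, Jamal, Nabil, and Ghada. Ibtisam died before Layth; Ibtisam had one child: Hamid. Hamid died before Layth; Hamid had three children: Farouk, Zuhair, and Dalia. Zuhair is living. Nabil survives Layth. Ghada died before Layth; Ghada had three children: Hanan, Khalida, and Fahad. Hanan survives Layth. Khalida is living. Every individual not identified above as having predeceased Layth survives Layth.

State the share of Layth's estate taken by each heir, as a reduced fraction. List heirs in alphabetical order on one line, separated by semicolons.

Dalia 1/12; Fahad 1/12; Farouk 1/12; Hanan 1/12; Jamal 1/4; Khalida 1/12; Nabil 1/4; Zuhair 1/12

There is no surviving spouse, so the entire estate passes to Layth's descendants per stirpes.
The estate is divided into 4 equal shares of 1/4 among Ibtisam, Jamal, Nabil, Ghada.
Ibtisam predeceased; the 1/4 allotted to Ibtisam's branch passes to Ibtisam's issue by representation.
Hamid's line is the sole branch at this level, so the full 1/4 passes to Hamid's issue by representation.
The 1/4 is divided into 3 equal shares of 1/12 among Farouk, Zuhair, Dalia.
Farouk is living and takes 1/12.
Zuhair is living and takes 1/12.
Dalia is living and takes 1/12.
Jamal is living and takes 1/4.
Nabil is living and takes 1/4.
Ghada predeceased; the 1/4 allotted to Ghada's branch passes to Ghada's issue by representation.
The 1/4 is divided into 3 equal shares of 1/12 among Hanan, Khalida, Fahad.
Hanan is living and takes 1/12.
Khalida is living and takes 1/12.
Fahad is living and takes 1/12.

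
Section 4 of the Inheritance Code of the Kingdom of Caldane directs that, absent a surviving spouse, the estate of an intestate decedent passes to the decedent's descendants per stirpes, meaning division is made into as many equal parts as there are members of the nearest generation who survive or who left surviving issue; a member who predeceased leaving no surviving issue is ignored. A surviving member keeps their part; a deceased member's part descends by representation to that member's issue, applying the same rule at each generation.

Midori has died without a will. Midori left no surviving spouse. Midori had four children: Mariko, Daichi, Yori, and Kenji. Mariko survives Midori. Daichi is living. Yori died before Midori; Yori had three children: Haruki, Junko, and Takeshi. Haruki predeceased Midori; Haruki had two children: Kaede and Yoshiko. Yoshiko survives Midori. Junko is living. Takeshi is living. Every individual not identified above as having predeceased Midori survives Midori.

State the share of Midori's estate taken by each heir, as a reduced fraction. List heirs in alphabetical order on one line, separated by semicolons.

Daichi 1/4; Junko 1/12; Kaede 1/24; Kenji 1/4; Mariko 1/4; Takeshi 1/12; Yoshiko 1/24

There is no surviving spouse, so the entire estate passes to Midori's descendants per stirpes.
The estate is divided into 4 equal shares of 1/4 among Mariko, Daichi, Yori, Kenji.
Mariko is living and takes 1/4.
Daichi is living and takes 1/4.
Yori predeceased; the 1/4 allotted to Yori's branch passes to Yori's issue by representation.
The 1/4 is divided into 3 equal shares of 1/12 among Haruki, Junko, Takeshi.
Haruki predeceased; the 1/12 allotted to Haruki's branch passes to Haruki's issue by representation.
The 1/12 is divided into 2 equal shares of 1/24 among Kaede, Yoshiko.
Kaede is living and takes 1/24.
Yoshiko is living and takes 1/24.
Junko is living and takes 1/12.
Takeshi is living and takes 1/12.
Kenji is living and takes 1/4.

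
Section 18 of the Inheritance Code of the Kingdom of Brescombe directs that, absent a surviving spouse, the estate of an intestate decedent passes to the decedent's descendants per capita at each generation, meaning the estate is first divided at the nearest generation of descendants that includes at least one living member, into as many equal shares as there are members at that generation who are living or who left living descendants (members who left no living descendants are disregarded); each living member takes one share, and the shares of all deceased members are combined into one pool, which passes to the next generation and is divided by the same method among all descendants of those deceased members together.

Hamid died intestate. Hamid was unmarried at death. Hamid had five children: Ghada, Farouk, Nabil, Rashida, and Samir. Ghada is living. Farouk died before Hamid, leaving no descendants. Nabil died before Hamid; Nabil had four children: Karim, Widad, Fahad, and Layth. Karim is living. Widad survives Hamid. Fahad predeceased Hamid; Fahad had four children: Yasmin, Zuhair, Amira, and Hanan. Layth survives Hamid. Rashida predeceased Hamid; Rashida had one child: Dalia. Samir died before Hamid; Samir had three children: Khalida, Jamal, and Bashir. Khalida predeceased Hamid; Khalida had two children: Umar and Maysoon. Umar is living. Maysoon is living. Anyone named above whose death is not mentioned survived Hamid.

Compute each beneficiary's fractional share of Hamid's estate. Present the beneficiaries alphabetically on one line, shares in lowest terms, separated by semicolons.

There is no surviving spouse, so the entire estate passes to Hamid's descendants per capita at each generation.
At generation 1 (Ghada, Nabil, Rashida, Samir) there are 4 shares of (1)/4 = 1/4 each.
Living: Ghada — each takes 1/4.
Deceased: Nabil, Rashida, and Samir. Their combined 3/4 is pooled and carried to generation 2.
At generation 2 (Karim, Widad, Fahad, Layth, Dalia, Khalida, Jamal, Bashir) there are 8 shares of (3/4)/8 = 3/32 each.
Living: Karim, Widad, Layth, Dalia, Jamal, and Bashir — each takes 3/32.
Deceased: Fahad and Khalida. Their combined 3/16 is pooled and carried to generation 3.
At generation 3 (Yasmin, Zuhair, Amira, Hanan, Umar, Maysoon) there are 6 shares of (3/16)/6 = 1/32 each.
Living: Yasmin, Zuhair, Amira, Hanan, Umar, and Maysoon — each takes 1/32.

Amira 1/32; Bashir 3/32; Dalia 3/32; Ghada 1/4; Hanan 1/32; Jamal 3/32; Karim 3/32; Layth 3/32; Maysoon 1/32; Umar 1/32; Widad 3/32; Yasmin 1/32; Zuhair 1/32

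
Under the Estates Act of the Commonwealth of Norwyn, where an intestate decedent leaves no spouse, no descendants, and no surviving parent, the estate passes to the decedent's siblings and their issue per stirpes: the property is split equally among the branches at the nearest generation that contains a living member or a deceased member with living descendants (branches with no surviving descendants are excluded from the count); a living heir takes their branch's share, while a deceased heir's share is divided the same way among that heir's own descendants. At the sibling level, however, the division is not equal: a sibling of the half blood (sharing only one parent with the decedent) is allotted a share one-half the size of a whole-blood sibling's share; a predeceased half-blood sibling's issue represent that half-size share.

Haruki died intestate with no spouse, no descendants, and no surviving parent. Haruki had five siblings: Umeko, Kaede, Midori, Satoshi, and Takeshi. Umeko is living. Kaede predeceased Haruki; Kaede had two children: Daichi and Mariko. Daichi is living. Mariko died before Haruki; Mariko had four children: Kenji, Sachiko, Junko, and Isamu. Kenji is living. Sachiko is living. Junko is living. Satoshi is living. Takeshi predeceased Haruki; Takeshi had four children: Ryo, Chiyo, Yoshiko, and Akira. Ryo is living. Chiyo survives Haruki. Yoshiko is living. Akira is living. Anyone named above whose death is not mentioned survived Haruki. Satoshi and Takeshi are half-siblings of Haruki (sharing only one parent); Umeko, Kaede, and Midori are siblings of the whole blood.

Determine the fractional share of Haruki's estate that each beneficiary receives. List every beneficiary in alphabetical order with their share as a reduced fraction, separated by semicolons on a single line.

Akira 1/32; Chiyo 1/32; Daichi 1/8; Isamu 1/32; Junko 1/32; Kenji 1/32; Midori 1/4; Ryo 1/32; Sachiko 1/32; Satoshi 1/8; Umeko 1/4; Yoshiko 1/32

No spouse, descendants, or parent survives, so the estate passes to Haruki's siblings per stirpes.
Half-blood siblings count for one-half the weight of whole-blood siblings at the initial division.
Dividing 1 in proportion to weights (total weight 4): Umeko (weight 1) → 1/4; Kaede (weight 1) → 1/4; Midori (weight 1) → 1/4; Satoshi (weight 1/2) → 1/8; Takeshi (weight 1/2) → 1/8.
Umeko is living and takes 1/4.
Kaede predeceased; the 1/4 allotted to Kaede's branch passes to Kaede's issue by representation.
The 1/4 is divided into 2 equal shares of 1/8 among Daichi, Mariko.
Daichi is living and takes 1/8.
Mariko predeceased; the 1/8 allotted to Mariko's branch passes to Mariko's issue by representation.
The 1/8 is divided into 4 equal shares of 1/32 among Kenji, Sachiko, Junko, Isamu.
Kenji is living and takes 1/32.
Sachiko is living and takes 1/32.
Junko is living and takes 1/32.
Isamu is living and takes 1/32.
Midori is living and takes 1/4.
Satoshi is living and takes 1/8.
Takeshi predeceased; the 1/8 allotted to Takeshi's branch passes to Takeshi's issue by representation.
The 1/8 is divided into 4 equal shares of 1/32 among Ryo, Chiyo, Yoshiko, Akira.
Ryo is living and takes 1/32.
Chiyo is living and takes 1/32.
Yoshiko is living and takes 1/32.
Akira is living and takes 1/32.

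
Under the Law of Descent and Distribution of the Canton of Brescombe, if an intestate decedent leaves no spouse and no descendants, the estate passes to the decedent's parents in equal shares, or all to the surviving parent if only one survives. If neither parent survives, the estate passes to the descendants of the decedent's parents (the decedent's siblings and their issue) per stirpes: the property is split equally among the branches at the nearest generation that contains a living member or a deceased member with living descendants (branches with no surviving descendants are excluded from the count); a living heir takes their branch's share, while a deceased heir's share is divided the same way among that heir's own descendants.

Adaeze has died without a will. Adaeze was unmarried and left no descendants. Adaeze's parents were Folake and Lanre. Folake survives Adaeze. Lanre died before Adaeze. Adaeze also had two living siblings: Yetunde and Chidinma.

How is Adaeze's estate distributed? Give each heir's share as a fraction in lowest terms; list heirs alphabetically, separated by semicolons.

Folake 1

Only one parent, Folake, survives, so Folake takes the entire estate. The siblings take nothing because a surviving parent has priority.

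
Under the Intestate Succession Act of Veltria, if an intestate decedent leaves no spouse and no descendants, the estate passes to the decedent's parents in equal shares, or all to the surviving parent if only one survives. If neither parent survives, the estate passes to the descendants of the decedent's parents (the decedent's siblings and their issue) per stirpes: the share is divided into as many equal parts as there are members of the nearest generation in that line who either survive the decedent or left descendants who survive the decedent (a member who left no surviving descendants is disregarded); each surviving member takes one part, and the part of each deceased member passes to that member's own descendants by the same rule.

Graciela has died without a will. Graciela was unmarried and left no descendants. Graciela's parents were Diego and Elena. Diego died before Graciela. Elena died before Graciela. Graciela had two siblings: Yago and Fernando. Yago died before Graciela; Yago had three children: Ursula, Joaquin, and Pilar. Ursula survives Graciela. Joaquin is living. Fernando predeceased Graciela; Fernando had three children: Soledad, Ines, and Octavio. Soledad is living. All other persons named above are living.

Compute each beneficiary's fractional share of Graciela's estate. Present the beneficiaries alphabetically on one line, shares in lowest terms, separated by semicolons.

Ines 1/6; Joaquin 1/6; Octavio 1/6; Pilar 1/6; Soledad 1/6; Ursula 1/6

Neither parent survives and there are no descendants, so the estate passes to Graciela's siblings and their issue per stirpes.
The estate is divided into 2 equal shares of 1/2 among Yago, Fernando.
Yago predeceased; the 1/2 allotted to Yago's branch passes to Yago's issue by representation.
The 1/2 is divided into 3 equal shares of 1/6 among Ursula, Joaquin, Pilar.
Ursula is living and takes 1/6.
Joaquin is living and takes 1/6.
Pilar is living and takes 1/6.
Fernando predeceased; the 1/2 allotted to Fernando's branch passes to Fernando's issue by representation.
The 1/2 is divided into 3 equal shares of 1/6 among Soledad, Ines, Octavio.
Soledad is living and takes 1/6.
Ines is living and takes 1/6.
Octavio is living and takes 1/6.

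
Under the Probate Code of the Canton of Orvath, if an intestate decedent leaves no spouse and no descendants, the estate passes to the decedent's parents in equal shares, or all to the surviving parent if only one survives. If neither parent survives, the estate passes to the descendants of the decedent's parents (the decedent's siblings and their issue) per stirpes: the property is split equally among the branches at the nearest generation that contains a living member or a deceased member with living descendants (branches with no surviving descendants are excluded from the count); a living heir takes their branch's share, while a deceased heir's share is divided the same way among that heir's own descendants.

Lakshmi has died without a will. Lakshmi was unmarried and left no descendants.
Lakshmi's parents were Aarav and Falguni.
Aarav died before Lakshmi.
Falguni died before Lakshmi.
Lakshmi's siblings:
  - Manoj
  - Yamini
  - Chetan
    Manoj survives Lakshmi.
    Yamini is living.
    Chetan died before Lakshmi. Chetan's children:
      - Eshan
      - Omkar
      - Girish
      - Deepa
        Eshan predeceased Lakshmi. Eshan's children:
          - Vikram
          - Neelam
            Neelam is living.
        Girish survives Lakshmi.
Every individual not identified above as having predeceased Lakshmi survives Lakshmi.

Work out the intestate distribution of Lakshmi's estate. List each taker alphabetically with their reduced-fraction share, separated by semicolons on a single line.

Deepa 1/12; Girish 1/12; Manoj 1/3; Neelam 1/24; Omkar 1/12; Vikram 1/24; Yamini 1/3

Neither parent survives and there are no descendants, so the estate passes to Lakshmi's siblings and their issue per stirpes.
The estate is divided into 3 equal shares of 1/3 among Manoj, Yamini, Chetan.
Manoj is living and takes 1/3.
Yamini is living and takes 1/3.
Chetan predeceased; the 1/3 allotted to Chetan's branch passes to Chetan's issue by representation.
The 1/3 is divided into 4 equal shares of 1/12 among Eshan, Omkar, Girish, Deepa.
Eshan predeceased; the 1/12 allotted to Eshan's branch passes to Eshan's issue by representation.
The 1/12 is divided into 2 equal shares of 1/24 among Vikram, Neelam.
Vikram is living and takes 1/24.
Neelam is living and takes 1/24.
Omkar is living and takes 1/12.
Girish is living and takes 1/12.
Deepa is living and takes 1/12.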